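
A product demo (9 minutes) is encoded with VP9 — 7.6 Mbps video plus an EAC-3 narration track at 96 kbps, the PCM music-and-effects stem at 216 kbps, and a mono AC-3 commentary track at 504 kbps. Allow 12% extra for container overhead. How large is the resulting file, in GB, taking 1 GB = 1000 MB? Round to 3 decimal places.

0.636 GB

9 min = 540 s
Audio total: 96 + 216 + 504 = 816 kbps = 0.816 Mbps.
Total bitrate: 7.6 + 0.816 = 8.416 Mbps.
Stream data: 8.416 Mbps × 540 s = 4544.6 Mb.
With 12% container overhead: ×1.12.
5,090 Mb ÷ 8 = 636.2 MB → 0.6362 GB.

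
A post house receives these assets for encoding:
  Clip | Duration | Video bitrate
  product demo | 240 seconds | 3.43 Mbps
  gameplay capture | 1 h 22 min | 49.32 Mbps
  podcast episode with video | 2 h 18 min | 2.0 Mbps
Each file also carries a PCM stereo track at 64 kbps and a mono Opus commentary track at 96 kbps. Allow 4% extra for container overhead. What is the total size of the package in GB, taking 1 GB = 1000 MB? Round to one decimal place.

34.1 GB

Audio total: 64 + 96 = 160 kbps = 0.160 Mbps.
product demo: 3.590 Mbps × 240 s × 1.04 = 896.1 Mb
gameplay capture: 49.480 Mbps × 4920 s × 1.04 = 253179.3 Mb
podcast episode with video: 2.160 Mbps × 8280 s × 1.04 = 18600.2 Mb
Total: 272675.5 Mb = 34084.4 MB.
= 34.08 GB.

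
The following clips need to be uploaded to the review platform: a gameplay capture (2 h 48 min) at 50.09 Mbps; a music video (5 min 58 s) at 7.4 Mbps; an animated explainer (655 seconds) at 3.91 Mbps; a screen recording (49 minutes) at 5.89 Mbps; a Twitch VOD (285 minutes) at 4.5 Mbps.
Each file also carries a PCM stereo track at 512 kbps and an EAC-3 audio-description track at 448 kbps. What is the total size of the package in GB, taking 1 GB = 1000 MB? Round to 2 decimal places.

79.28 GB

Audio total: 512 + 448 = 960 kbps = 0.960 Mbps.
gameplay capture: 51.050 Mbps × 10080 s = 514584.0 Mb
music video: 8.360 Mbps × 358 s = 2992.9 Mb
animated explainer: 4.870 Mbps × 655 s = 3189.8 Mb
screen recording: 6.850 Mbps × 2940 s = 20139.0 Mb
Twitch VOD: 5.460 Mbps × 17100 s = 93366.0 Mb
Total: 634271.7 Mb = 79284.0 MB.
= 79.28 GB.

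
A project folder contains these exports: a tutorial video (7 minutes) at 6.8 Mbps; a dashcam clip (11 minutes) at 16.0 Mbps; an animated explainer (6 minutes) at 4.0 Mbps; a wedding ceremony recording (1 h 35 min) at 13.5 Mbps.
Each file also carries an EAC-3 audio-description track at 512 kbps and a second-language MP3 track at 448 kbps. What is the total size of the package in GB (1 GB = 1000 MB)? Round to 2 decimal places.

Audio total: 512 + 448 = 960 kbps = 0.960 Mbps.
tutorial video: 7.760 Mbps × 420 s = 3259.2 Mb
dashcam clip: 16.960 Mbps × 660 s = 11193.6 Mb
animated explainer: 4.960 Mbps × 360 s = 1785.6 Mb
wedding ceremony recording: 14.460 Mbps × 5700 s = 82422.0 Mb
Total: 98660.4 Mb = 12332.5 MB.
= 12.33 GB.

12.33 GB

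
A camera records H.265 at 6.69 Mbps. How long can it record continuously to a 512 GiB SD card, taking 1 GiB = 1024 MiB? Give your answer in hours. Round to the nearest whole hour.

Capacity: 512 GiB = 4,398,047 Mb.
Recording time: 4,398,047 / 6.690 = 657,406 s ≈ 183 hours.

183 hours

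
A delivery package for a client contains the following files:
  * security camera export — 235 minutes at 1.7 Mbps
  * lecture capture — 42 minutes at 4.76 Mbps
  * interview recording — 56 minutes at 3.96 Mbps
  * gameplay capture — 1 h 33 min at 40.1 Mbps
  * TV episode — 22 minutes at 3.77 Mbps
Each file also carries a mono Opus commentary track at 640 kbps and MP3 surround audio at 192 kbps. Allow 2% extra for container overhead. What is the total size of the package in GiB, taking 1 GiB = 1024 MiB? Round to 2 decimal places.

35.67 GiB

Audio total: 640 + 192 = 832 kbps = 0.832 Mbps.
security camera export: 2.532 Mbps × 14100 s × 1.02 = 36415.2 Mb
lecture capture: 5.592 Mbps × 2520 s × 1.02 = 14373.7 Mb
interview recording: 4.792 Mbps × 3360 s × 1.02 = 16423.1 Mb
gameplay capture: 40.932 Mbps × 5580 s × 1.02 = 232968.6 Mb
TV episode: 4.602 Mbps × 1320 s × 1.02 = 6196.1 Mb
Total: 306376.7 Mb = 38297.1 MB.
= 35.67 GiB.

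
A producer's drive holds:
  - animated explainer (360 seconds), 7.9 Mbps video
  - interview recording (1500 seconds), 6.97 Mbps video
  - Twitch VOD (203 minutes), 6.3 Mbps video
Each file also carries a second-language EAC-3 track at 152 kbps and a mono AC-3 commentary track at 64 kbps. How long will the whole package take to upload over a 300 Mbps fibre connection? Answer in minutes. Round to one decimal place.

5.2 minutes

Audio total: 152 + 64 = 216 kbps = 0.216 Mbps.
animated explainer: 8.116 Mbps × 360 s = 2921.8 Mb
interview recording: 7.186 Mbps × 1500 s = 10779.0 Mb
Twitch VOD: 6.516 Mbps × 12180 s = 79364.9 Mb
Total: 93065.6 Mb = 11633.2 MB.
At 300 Mbps: 93065.6 / 300 = 310 s ≈ 5.17 minutes.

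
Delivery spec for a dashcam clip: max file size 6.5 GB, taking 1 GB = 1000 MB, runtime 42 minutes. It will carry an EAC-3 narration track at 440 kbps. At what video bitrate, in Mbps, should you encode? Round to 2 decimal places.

Budget: 6.5 GB = 52000.0 Mb.
42 min = 2520 s
Total bitrate budget: 52000.0 Mb / 2520 s = 20.635 Mbps.
Audio: 440 kbps = 0.440 Mbps.
Video: 20.635 − 0.440 = 20.195 Mbps.

20.19 Mbps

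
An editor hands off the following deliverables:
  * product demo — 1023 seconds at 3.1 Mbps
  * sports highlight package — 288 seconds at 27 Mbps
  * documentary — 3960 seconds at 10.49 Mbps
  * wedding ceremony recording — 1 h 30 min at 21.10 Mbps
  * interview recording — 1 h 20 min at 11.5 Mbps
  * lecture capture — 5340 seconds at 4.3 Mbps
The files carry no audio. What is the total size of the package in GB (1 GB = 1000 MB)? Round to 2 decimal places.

product demo: 3.100 Mbps × 1023 s = 3171.3 Mb
sports highlight package: 27.000 Mbps × 288 s = 7776.0 Mb
documentary: 10.490 Mbps × 3960 s = 41540.4 Mb
wedding ceremony recording: 21.100 Mbps × 5400 s = 113940.0 Mb
interview recording: 11.500 Mbps × 4800 s = 55200.0 Mb
lecture capture: 4.300 Mbps × 5340 s = 22962.0 Mb
Total: 244589.7 Mb = 30573.7 MB.
= 30.57 GB.

30.57 GB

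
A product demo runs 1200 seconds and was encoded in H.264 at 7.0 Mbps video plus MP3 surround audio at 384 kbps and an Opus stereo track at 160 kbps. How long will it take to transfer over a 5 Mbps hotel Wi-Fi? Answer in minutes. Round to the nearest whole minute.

Audio total: 384 + 160 = 544 kbps = 0.544 Mbps.
Total bitrate: 7.544 Mbps.
File: 7.544 Mbps × 1200 s = 9052.8 Mb.
At 5 Mbps: 9052.8 / 5 = 1810.6 s ≈ 30.2 minutes.

30 minutes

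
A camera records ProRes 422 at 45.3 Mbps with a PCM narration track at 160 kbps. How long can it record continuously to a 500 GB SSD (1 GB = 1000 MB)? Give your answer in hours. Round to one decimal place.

Audio: 160 kbps = 0.160 Mbps.
Total bitrate: 45.3 + 0.160 = 45.460 Mbps.
Capacity: 500 GB = 4,000,000 Mb.
Recording time: 4,000,000 / 45.460 = 87,989 s ≈ 24.4 hours.

24.4 hours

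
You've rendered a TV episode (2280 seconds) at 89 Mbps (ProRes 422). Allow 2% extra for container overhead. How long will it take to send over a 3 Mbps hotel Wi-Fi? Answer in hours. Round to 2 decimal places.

File: 89.000 Mbps × 2280 s = 202920.0 Mb.
With 2% container overhead: ×1.02. → 206978.4 Mb.
At 3 Mbps: 206978.4 / 3 = 68992.8 s ≈ 19.2 hours.

19.16 hours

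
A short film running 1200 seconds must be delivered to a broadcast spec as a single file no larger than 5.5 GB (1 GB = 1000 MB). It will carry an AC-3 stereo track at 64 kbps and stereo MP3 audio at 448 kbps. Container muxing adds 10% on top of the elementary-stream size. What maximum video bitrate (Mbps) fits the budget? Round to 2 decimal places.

32.82 Mbps

Budget: 5.5 GB = 44000.0 Mb.
Stream payload after overhead: 44000.0 / 1.10 = 40000.0 Mb.
Total bitrate budget: 40000.0 Mb / 1200 s = 33.333 Mbps.
Audio total: 64 + 448 = 512 kbps = 0.512 Mbps.
Video: 33.333 − 0.512 = 32.821 Mbps.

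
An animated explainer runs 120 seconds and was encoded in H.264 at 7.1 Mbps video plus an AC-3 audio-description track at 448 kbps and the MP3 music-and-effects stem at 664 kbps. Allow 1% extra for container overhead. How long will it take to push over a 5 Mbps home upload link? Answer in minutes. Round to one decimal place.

Audio total: 448 + 664 = 1112 kbps = 1.112 Mbps.
Total bitrate: 8.212 Mbps.
File: 8.212 Mbps × 120 s = 985.4 Mb.
With 1% container overhead: ×1.01. → 995.3 Mb.
At 5 Mbps: 995.3 / 5 = 199.1 s ≈ 3.32 minutes.

3.3 minutes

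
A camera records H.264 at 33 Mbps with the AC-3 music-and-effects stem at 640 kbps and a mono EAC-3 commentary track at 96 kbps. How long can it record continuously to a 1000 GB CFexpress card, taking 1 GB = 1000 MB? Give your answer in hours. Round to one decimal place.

65.9 hours

Audio total: 640 + 96 = 736 kbps = 0.736 Mbps.
Total bitrate: 33 + 0.736 = 33.736 Mbps.
Capacity: 1000 GB = 8,000,000 Mb.
Recording time: 8,000,000 / 33.736 = 237,135 s ≈ 65.9 hours.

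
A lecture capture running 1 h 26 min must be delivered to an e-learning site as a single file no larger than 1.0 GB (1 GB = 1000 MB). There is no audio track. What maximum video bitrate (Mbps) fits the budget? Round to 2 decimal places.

Budget: 1.0 GB = 8000.0 Mb.
1 h 26 min = 86 min = 5160 s
Total bitrate budget: 8000.0 Mb / 5160 s = 1.550 Mbps.

1.55 Mbps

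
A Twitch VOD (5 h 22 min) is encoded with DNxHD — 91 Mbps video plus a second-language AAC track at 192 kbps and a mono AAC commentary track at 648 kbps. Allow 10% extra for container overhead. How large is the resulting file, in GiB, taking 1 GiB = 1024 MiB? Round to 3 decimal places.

227.218 GiB

5 h 22 min = 322 min = 19320 s
Audio total: 192 + 648 = 840 kbps = 0.840 Mbps.
Total bitrate: 91 + 0.840 = 91.840 Mbps.
Stream data: 91.840 Mbps × 19320 s = 1774348.8 Mb.
With 10% container overhead: ×1.10.
1,951,784 Mb = 243,972,960,000 bytes ÷ 1,073,741,824 = 227.2 GiB.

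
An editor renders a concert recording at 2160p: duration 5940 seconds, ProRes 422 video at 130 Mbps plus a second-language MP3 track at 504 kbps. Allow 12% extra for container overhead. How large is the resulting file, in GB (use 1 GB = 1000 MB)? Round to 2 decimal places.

108.53 GB

Audio: 504 kbps = 0.504 Mbps.
Total bitrate: 130 + 0.504 = 130.504 Mbps.
Stream data: 130.504 Mbps × 5940 s = 775193.8 Mb.
With 12% container overhead: ×1.12.
868,217 Mb ÷ 8 = 108,527 MB → 108.5 GB.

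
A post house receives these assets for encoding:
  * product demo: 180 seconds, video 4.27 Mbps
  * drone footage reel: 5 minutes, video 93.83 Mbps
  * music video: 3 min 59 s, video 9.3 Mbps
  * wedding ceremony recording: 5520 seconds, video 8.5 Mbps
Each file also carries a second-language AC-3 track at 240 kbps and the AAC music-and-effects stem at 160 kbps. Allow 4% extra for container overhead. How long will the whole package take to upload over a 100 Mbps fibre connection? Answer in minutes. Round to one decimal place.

Audio total: 240 + 160 = 400 kbps = 0.400 Mbps.
product demo: 4.670 Mbps × 180 s × 1.04 = 874.2 Mb
drone footage reel: 94.230 Mbps × 300 s × 1.04 = 29399.8 Mb
music video: 9.700 Mbps × 239 s × 1.04 = 2411.0 Mb
wedding ceremony recording: 8.900 Mbps × 5520 s × 1.04 = 51093.1 Mb
Total: 83778.1 Mb = 10472.3 MB.
At 100 Mbps: 83778.1 / 100 = 838 s ≈ 14 minutes.

14.0 minutes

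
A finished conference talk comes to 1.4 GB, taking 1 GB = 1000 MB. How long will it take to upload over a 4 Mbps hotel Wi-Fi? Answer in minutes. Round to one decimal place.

File: 1.4 GB = 11200.0 Mb.
At 4 Mbps: 11200.0 / 4 = 2800.0 s ≈ 46.7 minutes.

46.7 minutes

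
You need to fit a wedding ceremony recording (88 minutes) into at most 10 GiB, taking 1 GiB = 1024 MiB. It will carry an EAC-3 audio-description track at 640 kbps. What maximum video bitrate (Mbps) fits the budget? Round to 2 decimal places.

15.63 Mbps

Budget: 10 GiB = 85899.3 Mb.
88 min = 5280 s
Total bitrate budget: 85899.3 Mb / 5280 s = 16.269 Mbps.
Audio: 640 kbps = 0.640 Mbps.
Video: 16.269 − 0.640 = 15.629 Mbps.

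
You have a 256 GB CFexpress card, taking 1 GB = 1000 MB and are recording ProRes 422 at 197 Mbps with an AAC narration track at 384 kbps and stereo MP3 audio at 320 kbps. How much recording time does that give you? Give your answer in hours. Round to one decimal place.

Audio total: 384 + 320 = 704 kbps = 0.704 Mbps.
Total bitrate: 197 + 0.704 = 197.704 Mbps.
Capacity: 256 GB = 2,048,000 Mb.
Recording time: 2,048,000 / 197.704 = 10,359 s ≈ 2.88 hours.

2.9 hours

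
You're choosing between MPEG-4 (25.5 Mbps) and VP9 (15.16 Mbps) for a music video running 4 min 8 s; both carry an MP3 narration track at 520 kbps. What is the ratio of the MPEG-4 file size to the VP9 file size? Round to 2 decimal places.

1.66

4 min 8 s = 248 s
Audio: 520 kbps = 0.520 Mbps.
MPEG-4: 26.020 Mbps × 248 s = 6453.0 Mb = 0.807 GB.
VP9: 15.680 Mbps × 248 s = 3888.6 Mb = 0.486 GB.
Ratio: 0.807 / 0.486 = 1.659.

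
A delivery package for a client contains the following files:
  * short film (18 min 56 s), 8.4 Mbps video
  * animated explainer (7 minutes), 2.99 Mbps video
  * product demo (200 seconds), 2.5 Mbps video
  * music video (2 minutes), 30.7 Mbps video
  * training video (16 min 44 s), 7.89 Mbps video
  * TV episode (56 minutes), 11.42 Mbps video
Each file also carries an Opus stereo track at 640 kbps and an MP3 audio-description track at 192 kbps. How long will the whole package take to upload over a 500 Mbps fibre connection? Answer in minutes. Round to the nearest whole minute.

Audio total: 640 + 192 = 832 kbps = 0.832 Mbps.
short film: 9.232 Mbps × 1136 s = 10487.6 Mb
animated explainer: 3.822 Mbps × 420 s = 1605.2 Mb
product demo: 3.332 Mbps × 200 s = 666.4 Mb
music video: 31.532 Mbps × 120 s = 3783.8 Mb
training video: 8.722 Mbps × 1004 s = 8756.9 Mb
TV episode: 12.252 Mbps × 3360 s = 41166.7 Mb
Total: 66466.6 Mb = 8308.3 MB.
At 500 Mbps: 66466.6 / 500 = 133 s ≈ 2.22 minutes.

2 minutes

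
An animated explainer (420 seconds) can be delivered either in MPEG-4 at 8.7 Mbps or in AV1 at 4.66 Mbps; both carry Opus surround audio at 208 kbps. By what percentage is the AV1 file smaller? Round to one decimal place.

Audio: 208 kbps = 0.208 Mbps.
MPEG-4: 8.908 Mbps × 420 s = 3741.4 Mb = 467.670 MB.
AV1: 4.868 Mbps × 420 s = 2044.6 Mb = 255.570 MB.
Reduction: (1 − 255.570/467.670) × 100 = 45.35%.

45.4%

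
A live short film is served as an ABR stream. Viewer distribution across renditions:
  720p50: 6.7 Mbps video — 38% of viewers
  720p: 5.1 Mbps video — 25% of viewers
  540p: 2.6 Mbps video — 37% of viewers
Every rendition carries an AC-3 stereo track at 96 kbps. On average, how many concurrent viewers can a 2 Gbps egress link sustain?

409

Audio: 96 kbps = 0.096 Mbps.
Average per-viewer bitrate: 0.38×6.796 + 0.25×5.196 + 0.37×2.696 = 4.879 Mbps.
2 Gbps = 2,000 Mbps; 2,000 / 4.879 = 409.92 → 409.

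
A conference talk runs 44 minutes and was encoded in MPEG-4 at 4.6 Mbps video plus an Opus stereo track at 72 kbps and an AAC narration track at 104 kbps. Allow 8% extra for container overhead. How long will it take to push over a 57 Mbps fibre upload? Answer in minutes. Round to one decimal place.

44 min = 2640 s
Audio total: 72 + 104 = 176 kbps = 0.176 Mbps.
Total bitrate: 4.776 Mbps.
File: 4.776 Mbps × 2640 s = 12608.6 Mb.
With 8% container overhead: ×1.08. → 13617.3 Mb.
At 57 Mbps: 13617.3 / 57 = 238.9 s ≈ 3.98 minutes.

4.0 minutes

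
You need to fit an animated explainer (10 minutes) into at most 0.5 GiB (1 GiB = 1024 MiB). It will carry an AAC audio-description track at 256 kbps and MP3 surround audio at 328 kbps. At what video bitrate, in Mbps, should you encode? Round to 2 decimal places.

6.57 Mbps

Budget: 0.5 GiB = 4295.0 Mb.
10 min = 600 s
Total bitrate budget: 4295.0 Mb / 600 s = 7.158 Mbps.
Audio total: 256 + 328 = 584 kbps = 0.584 Mbps.
Video: 7.158 − 0.584 = 6.574 Mbps.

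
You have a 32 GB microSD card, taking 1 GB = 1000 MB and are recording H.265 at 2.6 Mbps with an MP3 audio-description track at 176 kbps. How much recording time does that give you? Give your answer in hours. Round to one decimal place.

25.6 hours

Audio: 176 kbps = 0.176 Mbps.
Total bitrate: 2.6 + 0.176 = 2.776 Mbps.
Capacity: 32 GB = 256,000 Mb.
Recording time: 256,000 / 2.776 = 92,219 s ≈ 25.6 hours.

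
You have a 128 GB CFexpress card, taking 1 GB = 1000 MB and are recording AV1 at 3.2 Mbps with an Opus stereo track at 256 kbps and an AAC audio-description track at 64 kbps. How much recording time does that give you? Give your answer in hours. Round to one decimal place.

Audio total: 256 + 64 = 320 kbps = 0.320 Mbps.
Total bitrate: 3.2 + 0.320 = 3.520 Mbps.
Capacity: 128 GB = 1,024,000 Mb.
Recording time: 1,024,000 / 3.520 = 290,909 s ≈ 80.8 hours.

80.8 hours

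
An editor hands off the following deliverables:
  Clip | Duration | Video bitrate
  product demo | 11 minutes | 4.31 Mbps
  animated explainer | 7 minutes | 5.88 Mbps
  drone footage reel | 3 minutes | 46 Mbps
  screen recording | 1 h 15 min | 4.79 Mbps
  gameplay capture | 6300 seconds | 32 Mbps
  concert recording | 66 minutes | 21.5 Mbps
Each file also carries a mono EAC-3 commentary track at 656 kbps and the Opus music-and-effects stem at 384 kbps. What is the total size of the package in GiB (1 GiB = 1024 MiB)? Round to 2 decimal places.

Audio total: 656 + 384 = 1040 kbps = 1.040 Mbps.
product demo: 5.350 Mbps × 660 s = 3531.0 Mb
animated explainer: 6.920 Mbps × 420 s = 2906.4 Mb
drone footage reel: 47.040 Mbps × 180 s = 8467.2 Mb
screen recording: 5.830 Mbps × 4500 s = 26235.0 Mb
gameplay capture: 33.040 Mbps × 6300 s = 208152.0 Mb
concert recording: 22.540 Mbps × 3960 s = 89258.4 Mb
Total: 338550.0 Mb = 42318.8 MB.
= 39.41 GiB.

39.41 GiB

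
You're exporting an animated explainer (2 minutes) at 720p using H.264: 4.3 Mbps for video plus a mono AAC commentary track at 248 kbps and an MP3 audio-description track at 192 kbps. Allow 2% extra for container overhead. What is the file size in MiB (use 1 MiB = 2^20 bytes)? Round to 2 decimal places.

2 min = 120 s
Audio total: 248 + 192 = 440 kbps = 0.440 Mbps.
Total bitrate: 4.3 + 0.440 = 4.740 Mbps.
Stream data: 4.740 Mbps × 120 s = 568.8 Mb.
With 2% container overhead: ×1.02.
580.2 Mb = 72,522,000 bytes ÷ 1,048,576 = 69.16 MiB.

69.16 MiB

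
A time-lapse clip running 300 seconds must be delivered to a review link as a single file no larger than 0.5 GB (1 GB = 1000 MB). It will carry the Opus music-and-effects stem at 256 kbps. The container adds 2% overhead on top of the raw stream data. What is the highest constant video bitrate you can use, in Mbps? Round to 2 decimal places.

Budget: 0.5 GB = 4000.0 Mb.
Stream payload after overhead: 4000.0 / 1.02 = 3921.6 Mb.
Total bitrate budget: 3921.6 Mb / 300 s = 13.072 Mbps.
Audio: 256 kbps = 0.256 Mbps.
Video: 13.072 − 0.256 = 12.816 Mbps.

12.82 Mbps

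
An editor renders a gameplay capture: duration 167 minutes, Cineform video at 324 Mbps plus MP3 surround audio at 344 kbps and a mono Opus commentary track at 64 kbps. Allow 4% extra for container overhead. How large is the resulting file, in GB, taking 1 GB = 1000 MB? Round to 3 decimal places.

422.574 GB

167 min = 10020 s
Audio total: 344 + 64 = 408 kbps = 0.408 Mbps.
Total bitrate: 324 + 0.408 = 324.408 Mbps.
Stream data: 324.408 Mbps × 10020 s = 3250568.2 Mb.
With 4% container overhead: ×1.04.
3,380,591 Mb ÷ 8 = 422,574 MB → 422.6 GB.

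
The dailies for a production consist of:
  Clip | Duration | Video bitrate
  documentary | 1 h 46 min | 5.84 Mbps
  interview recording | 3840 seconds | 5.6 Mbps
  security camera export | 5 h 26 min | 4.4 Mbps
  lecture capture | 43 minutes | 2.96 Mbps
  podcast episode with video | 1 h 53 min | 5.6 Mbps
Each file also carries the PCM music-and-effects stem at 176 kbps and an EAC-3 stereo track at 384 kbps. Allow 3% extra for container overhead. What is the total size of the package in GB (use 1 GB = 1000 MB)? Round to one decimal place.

27.3 GB

Audio total: 176 + 384 = 560 kbps = 0.560 Mbps.
documentary: 6.400 Mbps × 6360 s × 1.03 = 41925.1 Mb
interview recording: 6.160 Mbps × 3840 s × 1.03 = 24364.0 Mb
security camera export: 4.960 Mbps × 19560 s × 1.03 = 99928.1 Mb
lecture capture: 3.520 Mbps × 2580 s × 1.03 = 9354.0 Mb
podcast episode with video: 6.160 Mbps × 6780 s × 1.03 = 43017.7 Mb
Total: 218589.1 Mb = 27323.6 MB.
= 27.32 GB.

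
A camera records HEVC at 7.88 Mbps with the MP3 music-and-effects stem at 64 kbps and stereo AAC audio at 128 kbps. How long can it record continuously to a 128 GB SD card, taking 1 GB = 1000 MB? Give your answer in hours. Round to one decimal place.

Audio total: 64 + 128 = 192 kbps = 0.192 Mbps.
Total bitrate: 7.88 + 0.192 = 8.072 Mbps.
Capacity: 128 GB = 1,024,000 Mb.
Recording time: 1,024,000 / 8.072 = 126,858 s ≈ 35.2 hours.

35.2 hours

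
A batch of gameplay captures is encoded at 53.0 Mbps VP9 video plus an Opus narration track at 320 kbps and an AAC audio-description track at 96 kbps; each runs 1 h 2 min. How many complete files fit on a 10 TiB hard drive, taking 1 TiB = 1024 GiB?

442

1 h 2 min = 62 min = 3720 s
Audio total: 320 + 96 = 416 kbps = 0.416 Mbps.
Total bitrate: 53.416 Mbps.
Per item: 53.416 Mbps × 3720 s = 198,708 Mb = 24,838 MB.
Capacity: 10 TiB = 87,960,930 Mb; 442.67 items → 442 complete.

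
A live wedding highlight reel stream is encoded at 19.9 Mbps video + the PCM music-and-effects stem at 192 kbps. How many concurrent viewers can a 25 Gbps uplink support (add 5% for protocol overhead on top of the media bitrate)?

1185

Audio: 192 kbps = 0.192 Mbps.
Per-viewer media rate: 20.092 Mbps.
On the wire with 5% overhead: 21.097 Mbps.
25 Gbps = 25,000 Mbps; 25,000 / 21.097 = 1185.03 → 1185 viewers.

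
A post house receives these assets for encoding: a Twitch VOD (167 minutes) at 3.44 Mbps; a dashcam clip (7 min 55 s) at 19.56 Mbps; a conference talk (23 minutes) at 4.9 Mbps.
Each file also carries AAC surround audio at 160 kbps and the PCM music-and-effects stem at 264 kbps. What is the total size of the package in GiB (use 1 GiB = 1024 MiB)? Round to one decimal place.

6.5 GiB

Audio total: 160 + 264 = 424 kbps = 0.424 Mbps.
Twitch VOD: 3.864 Mbps × 10020 s = 38717.3 Mb
dashcam clip: 19.984 Mbps × 475 s = 9492.4 Mb
conference talk: 5.324 Mbps × 1380 s = 7347.1 Mb
Total: 55556.8 Mb = 6944.6 MB.
= 6.468 GiB.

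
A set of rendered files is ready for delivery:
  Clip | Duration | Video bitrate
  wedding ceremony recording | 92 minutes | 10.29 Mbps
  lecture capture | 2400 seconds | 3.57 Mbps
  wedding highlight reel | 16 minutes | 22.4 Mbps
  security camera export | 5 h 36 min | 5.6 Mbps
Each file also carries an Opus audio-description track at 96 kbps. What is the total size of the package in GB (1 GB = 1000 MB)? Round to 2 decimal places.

Audio: 96 kbps = 0.096 Mbps.
wedding ceremony recording: 10.386 Mbps × 5520 s = 57330.7 Mb
lecture capture: 3.666 Mbps × 2400 s = 8798.4 Mb
wedding highlight reel: 22.496 Mbps × 960 s = 21596.2 Mb
security camera export: 5.696 Mbps × 20160 s = 114831.4 Mb
Total: 202556.6 Mb = 25319.6 MB.
= 25.32 GB.

25.32 GB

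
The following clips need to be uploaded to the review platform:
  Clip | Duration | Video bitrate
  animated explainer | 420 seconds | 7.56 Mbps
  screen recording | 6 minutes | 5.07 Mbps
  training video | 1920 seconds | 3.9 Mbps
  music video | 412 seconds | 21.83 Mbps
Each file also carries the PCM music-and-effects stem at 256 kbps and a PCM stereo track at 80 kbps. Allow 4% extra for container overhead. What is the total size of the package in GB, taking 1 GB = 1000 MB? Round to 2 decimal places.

2.93 GB

Audio total: 256 + 80 = 336 kbps = 0.336 Mbps.
animated explainer: 7.896 Mbps × 420 s × 1.04 = 3449.0 Mb
screen recording: 5.406 Mbps × 360 s × 1.04 = 2024.0 Mb
training video: 4.236 Mbps × 1920 s × 1.04 = 8458.4 Mb
music video: 22.166 Mbps × 412 s × 1.04 = 9497.7 Mb
Total: 23429.1 Mb = 2928.6 MB.
= 2.929 GB.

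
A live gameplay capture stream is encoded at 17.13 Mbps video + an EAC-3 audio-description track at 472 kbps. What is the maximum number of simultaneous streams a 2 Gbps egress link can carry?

Audio: 472 kbps = 0.472 Mbps.
Per-viewer media rate: 17.602 Mbps.
2 Gbps = 2,000 Mbps; 2,000 / 17.602 = 113.62 → 113 viewers.

113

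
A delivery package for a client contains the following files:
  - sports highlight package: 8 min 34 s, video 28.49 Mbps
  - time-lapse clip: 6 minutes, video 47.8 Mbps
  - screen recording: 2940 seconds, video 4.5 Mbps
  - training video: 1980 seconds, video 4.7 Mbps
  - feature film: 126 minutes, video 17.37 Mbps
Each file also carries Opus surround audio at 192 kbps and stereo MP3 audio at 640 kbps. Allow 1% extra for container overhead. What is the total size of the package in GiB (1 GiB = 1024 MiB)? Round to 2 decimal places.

Audio total: 192 + 640 = 832 kbps = 0.832 Mbps.
sports highlight package: 29.322 Mbps × 514 s × 1.01 = 15222.2 Mb
time-lapse clip: 48.632 Mbps × 360 s × 1.01 = 17682.6 Mb
screen recording: 5.332 Mbps × 2940 s × 1.01 = 15832.8 Mb
training video: 5.532 Mbps × 1980 s × 1.01 = 11062.9 Mb
feature film: 18.202 Mbps × 7560 s × 1.01 = 138983.2 Mb
Total: 198783.7 Mb = 24848.0 MB.
= 23.14 GiB.

23.14 GiB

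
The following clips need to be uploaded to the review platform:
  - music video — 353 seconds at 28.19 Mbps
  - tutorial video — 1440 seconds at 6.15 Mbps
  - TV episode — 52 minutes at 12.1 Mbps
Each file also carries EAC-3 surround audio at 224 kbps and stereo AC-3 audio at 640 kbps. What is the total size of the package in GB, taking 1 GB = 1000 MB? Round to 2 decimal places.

Audio total: 224 + 640 = 864 kbps = 0.864 Mbps.
music video: 29.054 Mbps × 353 s = 10256.1 Mb
tutorial video: 7.014 Mbps × 1440 s = 10100.2 Mb
TV episode: 12.964 Mbps × 3120 s = 40447.7 Mb
Total: 60803.9 Mb = 7600.5 MB.
= 7.600 GB.

7.60 GB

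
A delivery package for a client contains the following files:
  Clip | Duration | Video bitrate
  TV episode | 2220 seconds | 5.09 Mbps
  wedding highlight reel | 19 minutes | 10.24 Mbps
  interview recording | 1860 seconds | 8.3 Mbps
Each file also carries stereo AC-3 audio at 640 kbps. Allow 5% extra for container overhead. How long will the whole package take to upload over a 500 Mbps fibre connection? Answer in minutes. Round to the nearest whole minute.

1 minutes

Audio: 640 kbps = 0.640 Mbps.
TV episode: 5.730 Mbps × 2220 s × 1.05 = 13356.6 Mb
wedding highlight reel: 10.880 Mbps × 1140 s × 1.05 = 13023.4 Mb
interview recording: 8.940 Mbps × 1860 s × 1.05 = 17459.8 Mb
Total: 43839.8 Mb = 5480.0 MB.
At 500 Mbps: 43839.8 / 500 = 88 s ≈ 1.46 minutes.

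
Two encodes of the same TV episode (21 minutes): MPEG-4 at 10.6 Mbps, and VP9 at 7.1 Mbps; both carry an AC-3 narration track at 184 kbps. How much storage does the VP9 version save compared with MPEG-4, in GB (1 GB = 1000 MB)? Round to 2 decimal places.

21 min = 1260 s
Audio: 184 kbps = 0.184 Mbps.
MPEG-4: 10.784 Mbps × 1260 s = 13587.8 Mb = 1.698 GB.
VP9: 7.284 Mbps × 1260 s = 9177.8 Mb = 1.147 GB.
Saving: 1.698 − 1.147 = 0.551 GB.

0.55 GB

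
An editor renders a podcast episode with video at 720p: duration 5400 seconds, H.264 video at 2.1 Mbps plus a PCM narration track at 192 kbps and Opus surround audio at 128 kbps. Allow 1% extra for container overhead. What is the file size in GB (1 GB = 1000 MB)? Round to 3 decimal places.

1.650 GB

Audio total: 192 + 128 = 320 kbps = 0.320 Mbps.
Total bitrate: 2.1 + 0.320 = 2.420 Mbps.
Stream data: 2.420 Mbps × 5400 s = 13068.0 Mb.
With 1% container overhead: ×1.01.
13,199 Mb ÷ 8 = 1,650 MB → 1.650 GB.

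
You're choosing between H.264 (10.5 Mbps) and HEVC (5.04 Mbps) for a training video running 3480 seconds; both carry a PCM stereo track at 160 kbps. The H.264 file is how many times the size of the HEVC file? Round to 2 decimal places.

Audio: 160 kbps = 0.160 Mbps.
H.264: 10.660 Mbps × 3480 s = 37096.8 Mb = 4.319 GiB.
HEVC: 5.200 Mbps × 3480 s = 18096.0 Mb = 2.107 GiB.
Ratio: 4.319 / 2.107 = 2.050.

2.05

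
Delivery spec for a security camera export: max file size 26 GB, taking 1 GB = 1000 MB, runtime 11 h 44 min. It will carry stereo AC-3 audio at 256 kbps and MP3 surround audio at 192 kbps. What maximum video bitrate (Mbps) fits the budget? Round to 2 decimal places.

Budget: 26 GB = 208000.0 Mb.
11 h 44 min = 704 min = 42240 s
Total bitrate budget: 208000.0 Mb / 42240 s = 4.924 Mbps.
Audio total: 256 + 192 = 448 kbps = 0.448 Mbps.
Video: 4.924 − 0.448 = 4.476 Mbps.

4.48 Mbps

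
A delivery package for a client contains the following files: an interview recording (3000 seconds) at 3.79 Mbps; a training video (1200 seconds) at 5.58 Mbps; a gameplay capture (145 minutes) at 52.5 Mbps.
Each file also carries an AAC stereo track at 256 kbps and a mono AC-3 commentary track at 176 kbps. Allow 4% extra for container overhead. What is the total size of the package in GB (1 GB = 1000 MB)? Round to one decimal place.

Audio total: 256 + 176 = 432 kbps = 0.432 Mbps.
interview recording: 4.222 Mbps × 3000 s × 1.04 = 13172.6 Mb
training video: 6.012 Mbps × 1200 s × 1.04 = 7503.0 Mb
gameplay capture: 52.932 Mbps × 8700 s × 1.04 = 478928.7 Mb
Total: 499604.4 Mb = 62450.5 MB.
= 62.45 GB.

62.5 GB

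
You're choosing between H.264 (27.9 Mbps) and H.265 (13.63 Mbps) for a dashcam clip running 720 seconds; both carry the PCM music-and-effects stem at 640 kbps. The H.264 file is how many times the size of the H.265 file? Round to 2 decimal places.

Audio: 640 kbps = 0.640 Mbps.
H.264: 28.540 Mbps × 720 s = 20548.8 Mb = 2.569 GB.
H.265: 14.270 Mbps × 720 s = 10274.4 Mb = 1.284 GB.
Ratio: 2.569 / 1.284 = 2.000.

2.00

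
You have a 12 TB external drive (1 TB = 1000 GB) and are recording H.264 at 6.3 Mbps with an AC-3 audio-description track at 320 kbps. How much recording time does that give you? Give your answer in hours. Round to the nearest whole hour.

4028 hours

Audio: 320 kbps = 0.320 Mbps.
Total bitrate: 6.3 + 0.320 = 6.620 Mbps.
Capacity: 12 TB = 96,000,000 Mb.
Recording time: 96,000,000 / 6.620 = 14,501,511 s ≈ 4,028 hours.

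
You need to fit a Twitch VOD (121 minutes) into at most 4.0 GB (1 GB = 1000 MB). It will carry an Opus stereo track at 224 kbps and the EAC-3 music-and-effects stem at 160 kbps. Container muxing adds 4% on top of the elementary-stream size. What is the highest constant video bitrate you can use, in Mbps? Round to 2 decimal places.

3.85 Mbps

Budget: 4.0 GB = 32000.0 Mb.
Stream payload after overhead: 32000.0 / 1.04 = 30769.2 Mb.
121 min = 7260 s
Total bitrate budget: 30769.2 Mb / 7260 s = 4.238 Mbps.
Audio total: 224 + 160 = 384 kbps = 0.384 Mbps.
Video: 4.238 − 0.384 = 3.854 Mbps.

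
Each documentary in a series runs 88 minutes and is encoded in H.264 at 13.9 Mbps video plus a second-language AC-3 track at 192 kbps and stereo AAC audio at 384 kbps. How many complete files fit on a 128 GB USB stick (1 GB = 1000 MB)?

13

88 min = 5280 s
Audio total: 192 + 384 = 576 kbps = 0.576 Mbps.
Total bitrate: 14.476 Mbps.
Per item: 14.476 Mbps × 5280 s = 76,433 Mb = 9,554 MB.
Capacity: 128 GB = 1,024,000 Mb; 13.40 items → 13 complete.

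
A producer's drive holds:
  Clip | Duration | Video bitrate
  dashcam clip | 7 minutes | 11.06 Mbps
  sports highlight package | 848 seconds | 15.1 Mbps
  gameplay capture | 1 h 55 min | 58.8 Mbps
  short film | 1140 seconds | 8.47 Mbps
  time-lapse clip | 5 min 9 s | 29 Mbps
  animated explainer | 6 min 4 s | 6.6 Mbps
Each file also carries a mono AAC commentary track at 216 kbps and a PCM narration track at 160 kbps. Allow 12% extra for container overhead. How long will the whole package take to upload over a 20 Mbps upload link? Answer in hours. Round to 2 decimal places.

Audio total: 216 + 160 = 376 kbps = 0.376 Mbps.
dashcam clip: 11.436 Mbps × 420 s × 1.12 = 5379.5 Mb
sports highlight package: 15.476 Mbps × 848 s × 1.12 = 14698.5 Mb
gameplay capture: 59.176 Mbps × 6900 s × 1.12 = 457312.1 Mb
short film: 8.846 Mbps × 1140 s × 1.12 = 11294.6 Mb
time-lapse clip: 29.376 Mbps × 309 s × 1.12 = 10166.4 Mb
animated explainer: 6.976 Mbps × 364 s × 1.12 = 2844.0 Mb
Total: 501695.1 Mb = 62711.9 MB.
At 20 Mbps: 501695.1 / 20 = 25085 s ≈ 6.97 hours.

6.97 hours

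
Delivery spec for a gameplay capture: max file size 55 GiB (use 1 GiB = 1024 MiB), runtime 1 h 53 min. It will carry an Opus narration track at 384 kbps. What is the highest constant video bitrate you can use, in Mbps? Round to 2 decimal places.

Budget: 55 GiB = 472446.4 Mb.
1 h 53 min = 113 min = 6780 s
Total bitrate budget: 472446.4 Mb / 6780 s = 69.682 Mbps.
Audio: 384 kbps = 0.384 Mbps.
Video: 69.682 − 0.384 = 69.298 Mbps.

69.30 Mbps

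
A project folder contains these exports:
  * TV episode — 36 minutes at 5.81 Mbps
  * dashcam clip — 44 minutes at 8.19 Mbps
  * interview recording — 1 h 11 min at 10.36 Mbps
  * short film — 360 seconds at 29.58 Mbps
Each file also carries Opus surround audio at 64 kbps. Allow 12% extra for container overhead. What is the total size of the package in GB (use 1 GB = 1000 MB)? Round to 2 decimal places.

Audio: 64 kbps = 0.064 Mbps.
TV episode: 5.874 Mbps × 2160 s × 1.12 = 14210.4 Mb
dashcam clip: 8.254 Mbps × 2640 s × 1.12 = 24405.4 Mb
interview recording: 10.424 Mbps × 4260 s × 1.12 = 49735.0 Mb
short film: 29.644 Mbps × 360 s × 1.12 = 11952.5 Mb
Total: 100303.3 Mb = 12537.9 MB.
= 12.54 GB.

12.54 GB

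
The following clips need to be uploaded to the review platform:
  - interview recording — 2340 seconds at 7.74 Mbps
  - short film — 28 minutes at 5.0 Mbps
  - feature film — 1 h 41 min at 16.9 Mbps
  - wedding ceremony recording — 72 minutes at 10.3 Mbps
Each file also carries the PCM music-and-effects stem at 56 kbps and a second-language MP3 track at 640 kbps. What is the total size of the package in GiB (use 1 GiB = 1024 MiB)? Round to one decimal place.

Audio total: 56 + 640 = 696 kbps = 0.696 Mbps.
interview recording: 8.436 Mbps × 2340 s = 19740.2 Mb
short film: 5.696 Mbps × 1680 s = 9569.3 Mb
feature film: 17.596 Mbps × 6060 s = 106631.8 Mb
wedding ceremony recording: 10.996 Mbps × 4320 s = 47502.7 Mb
Total: 183444.0 Mb = 22930.5 MB.
= 21.36 GiB.

21.4 GiB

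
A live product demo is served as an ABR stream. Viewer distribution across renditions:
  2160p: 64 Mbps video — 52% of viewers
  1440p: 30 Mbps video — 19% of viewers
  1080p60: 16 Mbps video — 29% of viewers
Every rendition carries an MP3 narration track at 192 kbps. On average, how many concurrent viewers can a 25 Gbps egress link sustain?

570

Audio: 192 kbps = 0.192 Mbps.
Average per-viewer bitrate: 0.52×64.192 + 0.19×30.192 + 0.29×16.192 = 43.812 Mbps.
25 Gbps = 25,000 Mbps; 25,000 / 43.812 = 570.62 → 570.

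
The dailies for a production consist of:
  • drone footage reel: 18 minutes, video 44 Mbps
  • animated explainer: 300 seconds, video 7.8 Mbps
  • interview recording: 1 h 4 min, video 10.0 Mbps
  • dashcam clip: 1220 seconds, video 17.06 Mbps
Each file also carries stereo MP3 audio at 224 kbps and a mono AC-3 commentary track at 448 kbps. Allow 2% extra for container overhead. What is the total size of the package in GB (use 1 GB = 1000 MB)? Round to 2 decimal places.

Audio total: 224 + 448 = 672 kbps = 0.672 Mbps.
drone footage reel: 44.672 Mbps × 1080 s × 1.02 = 49210.7 Mb
animated explainer: 8.472 Mbps × 300 s × 1.02 = 2592.4 Mb
interview recording: 10.672 Mbps × 3840 s × 1.02 = 41800.1 Mb
dashcam clip: 17.732 Mbps × 1220 s × 1.02 = 22065.7 Mb
Total: 115668.9 Mb = 14458.6 MB.
= 14.46 GB.

14.46 GB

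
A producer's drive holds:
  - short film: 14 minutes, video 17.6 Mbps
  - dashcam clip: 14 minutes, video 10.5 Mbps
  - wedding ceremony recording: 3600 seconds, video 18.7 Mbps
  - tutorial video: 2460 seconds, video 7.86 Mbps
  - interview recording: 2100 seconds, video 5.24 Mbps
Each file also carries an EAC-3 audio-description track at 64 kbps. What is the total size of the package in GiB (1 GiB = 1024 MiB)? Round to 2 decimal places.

Audio: 64 kbps = 0.064 Mbps.
short film: 17.664 Mbps × 840 s = 14837.8 Mb
dashcam clip: 10.564 Mbps × 840 s = 8873.8 Mb
wedding ceremony recording: 18.764 Mbps × 3600 s = 67550.4 Mb
tutorial video: 7.924 Mbps × 2460 s = 19493.0 Mb
interview recording: 5.304 Mbps × 2100 s = 11138.4 Mb
Total: 121893.4 Mb = 15236.7 MB.
= 14.19 GiB.

14.19 GiB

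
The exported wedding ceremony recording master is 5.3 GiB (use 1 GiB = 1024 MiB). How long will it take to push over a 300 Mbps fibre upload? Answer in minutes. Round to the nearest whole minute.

3 minutes

File: 5.3 GiB = 45526.7 Mb.
At 300 Mbps: 45526.7 / 300 = 151.8 s ≈ 2.53 minutes.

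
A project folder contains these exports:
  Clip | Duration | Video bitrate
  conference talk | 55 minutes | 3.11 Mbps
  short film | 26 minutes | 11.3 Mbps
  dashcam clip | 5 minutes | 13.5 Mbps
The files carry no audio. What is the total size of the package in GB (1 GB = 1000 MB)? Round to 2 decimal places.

conference talk: 3.110 Mbps × 3300 s = 10263.0 Mb
short film: 11.300 Mbps × 1560 s = 17628.0 Mb
dashcam clip: 13.500 Mbps × 300 s = 4050.0 Mb
Total: 31941.0 Mb = 3992.6 MB.
= 3.993 GB.

3.99 GB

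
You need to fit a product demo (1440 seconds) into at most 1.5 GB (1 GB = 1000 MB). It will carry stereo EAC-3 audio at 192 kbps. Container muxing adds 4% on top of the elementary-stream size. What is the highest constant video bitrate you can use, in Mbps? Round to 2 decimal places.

Budget: 1.5 GB = 12000.0 Mb.
Stream payload after overhead: 12000.0 / 1.04 = 11538.5 Mb.
Total bitrate budget: 11538.5 Mb / 1440 s = 8.013 Mbps.
Audio: 192 kbps = 0.192 Mbps.
Video: 8.013 − 0.192 = 7.821 Mbps.

7.82 Mbps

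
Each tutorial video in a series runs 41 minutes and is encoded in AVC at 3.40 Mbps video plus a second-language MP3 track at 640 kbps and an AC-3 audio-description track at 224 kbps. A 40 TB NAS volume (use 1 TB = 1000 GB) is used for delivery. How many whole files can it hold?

30506

41 min = 2460 s
Audio total: 640 + 224 = 864 kbps = 0.864 Mbps.
Total bitrate: 4.264 Mbps.
Per item: 4.264 Mbps × 2460 s = 10,489 Mb = 1,311 MB.
Capacity: 40 TB = 320,000,000 Mb; 30506.87 items → 30506 complete.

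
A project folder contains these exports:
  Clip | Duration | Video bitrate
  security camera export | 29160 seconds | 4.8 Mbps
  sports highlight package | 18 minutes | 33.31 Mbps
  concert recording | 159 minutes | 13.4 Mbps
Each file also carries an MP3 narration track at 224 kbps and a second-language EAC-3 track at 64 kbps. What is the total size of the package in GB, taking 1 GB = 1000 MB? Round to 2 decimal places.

Audio total: 224 + 64 = 288 kbps = 0.288 Mbps.
security camera export: 5.088 Mbps × 29160 s = 148366.1 Mb
sports highlight package: 33.598 Mbps × 1080 s = 36285.8 Mb
concert recording: 13.688 Mbps × 9540 s = 130583.5 Mb
Total: 315235.4 Mb = 39404.4 MB.
= 39.40 GB.

39.40 GB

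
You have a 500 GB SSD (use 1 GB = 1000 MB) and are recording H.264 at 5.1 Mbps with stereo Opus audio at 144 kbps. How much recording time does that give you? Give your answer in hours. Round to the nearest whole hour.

212 hours

Audio: 144 kbps = 0.144 Mbps.
Total bitrate: 5.1 + 0.144 = 5.244 Mbps.
Capacity: 500 GB = 4,000,000 Mb.
Recording time: 4,000,000 / 5.244 = 762,777 s ≈ 212 hours.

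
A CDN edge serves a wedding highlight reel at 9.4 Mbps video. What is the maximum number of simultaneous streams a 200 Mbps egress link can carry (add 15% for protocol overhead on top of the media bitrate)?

On the wire with 15% overhead: 10.810 Mbps.
200 Mbps = 200.0 Mbps; 200.0 / 10.810 = 18.50 → 18 viewers.

18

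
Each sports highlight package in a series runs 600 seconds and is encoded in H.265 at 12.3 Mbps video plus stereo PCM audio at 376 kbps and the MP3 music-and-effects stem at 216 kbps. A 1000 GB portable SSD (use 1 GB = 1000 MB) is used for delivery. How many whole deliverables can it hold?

Audio total: 376 + 216 = 592 kbps = 0.592 Mbps.
Total bitrate: 12.892 Mbps.
Per item: 12.892 Mbps × 600 s = 7,735 Mb = 966.9 MB.
Capacity: 1000 GB = 8,000,000 Mb; 1034.23 items → 1034 complete.

1034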